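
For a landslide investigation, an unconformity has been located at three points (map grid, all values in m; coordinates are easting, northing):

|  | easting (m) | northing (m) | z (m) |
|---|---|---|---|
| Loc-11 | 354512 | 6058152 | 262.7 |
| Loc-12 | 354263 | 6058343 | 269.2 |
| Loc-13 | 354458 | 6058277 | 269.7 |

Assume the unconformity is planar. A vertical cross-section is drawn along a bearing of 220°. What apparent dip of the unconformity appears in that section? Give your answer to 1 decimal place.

Two edge vectors: Loc-11→Loc-12 = (-249, 191, 6.5), Loc-11→Loc-13 = (-54, 125, 7).
Normal n = (Loc-11→Loc-12) × (Loc-11→Loc-13) = (524.5, 1392, -20811).
So ∂z/∂easting = −n_x/n_z = 0.02520 and ∂z/∂northing = −n_y/n_z = 0.06689.
Unit vector along 220° is (sin 220°, cos 220°) = (-0.6428, -0.7660).
Slope in that direction = a·(-0.6428) + b·(-0.7660) = −0.06744.
Apparent dip = arctan|0.06744| = 3.9° (true dip is 4.1°, so apparent ≤ true as expected).

3.9°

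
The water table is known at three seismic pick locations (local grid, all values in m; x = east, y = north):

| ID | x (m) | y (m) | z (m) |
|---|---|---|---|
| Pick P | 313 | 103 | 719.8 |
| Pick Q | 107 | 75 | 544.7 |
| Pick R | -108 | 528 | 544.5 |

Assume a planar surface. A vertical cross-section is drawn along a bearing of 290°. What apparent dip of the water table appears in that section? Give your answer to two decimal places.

31.84°

Let the plane be z = a·x + b·y + c.
Pick Q−Pick P: −206a − 28b = −175.1;  Pick R−Pick P: −421a + 425b = −175.3.
Solving gives a = 0.79855, b = 0.37856.
Unit vector along 290° is (sin 290°, cos 290°) = (-0.9397, 0.3420).
Slope in that direction = a·(-0.9397) + b·(0.3420) = −0.62091.
Apparent dip = arctan|0.62091| = 31.84° (true dip is 41.5°, so apparent ≤ true as expected).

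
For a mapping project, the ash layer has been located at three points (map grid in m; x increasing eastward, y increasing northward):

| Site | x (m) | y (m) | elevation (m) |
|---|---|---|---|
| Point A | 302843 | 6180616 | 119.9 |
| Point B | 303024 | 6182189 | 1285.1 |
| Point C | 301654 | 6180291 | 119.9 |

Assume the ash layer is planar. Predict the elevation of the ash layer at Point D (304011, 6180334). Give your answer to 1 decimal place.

-339.9 m

Two edge vectors: Point A→Point B = (181, 1573, 1165.2), Point A→Point C = (-1189, -325, 0).
Normal n = (Point A→Point B) × (Point A→Point C) = (378690, -1385422.8, 1811472).
So ∂z/∂x = −n_x/n_z = −0.209050982 and ∂z/∂y = −n_y/n_z = 0.764804976.
Intercept c from Point A: 119.9 + 63309.63 − 4726965.87 = −4663536.35.
At (304011, 6180334): z = −63553.8 + 4726750.2 − 4663536.35 = -339.9 m.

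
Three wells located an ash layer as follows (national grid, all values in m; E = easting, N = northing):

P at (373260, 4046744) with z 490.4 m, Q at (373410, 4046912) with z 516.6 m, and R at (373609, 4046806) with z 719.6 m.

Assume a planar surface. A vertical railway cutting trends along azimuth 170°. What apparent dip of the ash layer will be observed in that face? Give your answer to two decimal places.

Two edge vectors: P→Q = (150, 168, 26.2), P→R = (349, 62, 229.2).
Normal n = (P→Q) × (P→R) = (36881.2, -25236.2, -49332).
So ∂z/∂E = −n_x/n_z = 0.74761 and ∂z/∂N = −n_y/n_z = −0.51156.
Unit vector along 170° is (sin 170°, cos 170°) = (0.1736, -0.9848).
Slope in that direction = a·(0.1736) + b·(-0.9848) = 0.63361.
Apparent dip = arctan|0.63361| = 32.36° (true dip is 42.2°, so apparent ≤ true as expected).

32.36°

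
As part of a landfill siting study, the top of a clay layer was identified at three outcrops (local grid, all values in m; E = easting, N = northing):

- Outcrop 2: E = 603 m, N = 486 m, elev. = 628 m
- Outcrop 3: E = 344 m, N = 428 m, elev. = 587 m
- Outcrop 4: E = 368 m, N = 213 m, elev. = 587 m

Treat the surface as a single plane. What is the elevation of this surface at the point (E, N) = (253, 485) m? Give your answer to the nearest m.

Two edge vectors: Outcrop 2→Outcrop 3 = (-259, -58, -41), Outcrop 2→Outcrop 4 = (-235, -273, -41).
Normal n = (Outcrop 2→Outcrop 3) × (Outcrop 2→Outcrop 4) = (-8815, -984, 57077).
So ∂z/∂E = −n_x/n_z = 0.15444 and ∂z/∂N = −n_y/n_z = 0.01724.
Intercept c from Outcrop 2: 628 − 93.13 − 8.38 = 526.49.
At (253, 485): z = 39.1 + 8.4 + 526.49 = 573.9 m.

574 m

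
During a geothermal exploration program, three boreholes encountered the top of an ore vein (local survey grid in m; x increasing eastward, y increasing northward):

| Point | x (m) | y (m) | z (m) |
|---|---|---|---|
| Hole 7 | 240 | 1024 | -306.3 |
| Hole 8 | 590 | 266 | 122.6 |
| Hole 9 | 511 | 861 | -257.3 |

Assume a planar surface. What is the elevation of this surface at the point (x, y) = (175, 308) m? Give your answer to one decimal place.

Two edge vectors: Hole 7→Hole 8 = (350, -758, 428.9), Hole 7→Hole 9 = (271, -163, 49).
Normal n = (Hole 7→Hole 8) × (Hole 7→Hole 9) = (32768.7, 99081.9, 148368).
So ∂z/∂x = −n_x/n_z = −0.220861 and ∂z/∂y = −n_y/n_z = −0.667812.
Intercept c from Hole 7: -306.3 + 53.01 + 683.84 = 430.55.
At (175, 308): z = −38.7 − 205.7 + 430.55 = 186.2 m.

186.2 m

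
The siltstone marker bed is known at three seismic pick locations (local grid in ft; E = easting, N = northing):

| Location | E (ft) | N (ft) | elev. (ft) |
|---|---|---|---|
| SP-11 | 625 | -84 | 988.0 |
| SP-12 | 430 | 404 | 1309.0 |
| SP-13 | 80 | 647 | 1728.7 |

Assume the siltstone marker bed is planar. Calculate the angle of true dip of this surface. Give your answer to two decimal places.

46.58°

Two edge vectors: SP-11→SP-12 = (-195, 488, 321), SP-11→SP-13 = (-545, 731, 740.7).
Normal n = (SP-11→SP-12) × (SP-11→SP-13) = (126810.6, -30508.5, 123415).
So ∂z/∂E = −n_x/n_z = −1.02751 and ∂z/∂N = −n_y/n_z = 0.24720.
Gradient magnitude |∇z| = √(a² + b²) = √(1.05578 + 0.06111) = 1.05683.
True dip = arctan(1.05683) = 46.58°, dipping toward ESE (azimuth ≈ 104°).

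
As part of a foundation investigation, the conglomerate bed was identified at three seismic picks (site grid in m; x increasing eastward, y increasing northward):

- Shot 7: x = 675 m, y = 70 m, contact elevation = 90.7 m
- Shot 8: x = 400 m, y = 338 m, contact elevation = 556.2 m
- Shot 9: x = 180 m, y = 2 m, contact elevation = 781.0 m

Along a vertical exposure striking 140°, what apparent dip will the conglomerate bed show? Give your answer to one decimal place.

Two edge vectors: Shot 7→Shot 8 = (-275, 268, 465.5), Shot 7→Shot 9 = (-495, -68, 690.3).
Normal n = (Shot 7→Shot 8) × (Shot 7→Shot 9) = (216654.4, -40590, 151360).
So ∂z/∂x = −n_x/n_z = −1.43138 and ∂z/∂y = −n_y/n_z = 0.26817.
Unit vector along 140° is (sin 140°, cos 140°) = (0.6428, -0.7660).
Slope in that direction = a·(0.6428) + b·(-0.7660) = −1.12551.
Apparent dip = arctan|1.12551| = 48.4° (true dip is 55.5°, so apparent ≤ true as expected).

48.4°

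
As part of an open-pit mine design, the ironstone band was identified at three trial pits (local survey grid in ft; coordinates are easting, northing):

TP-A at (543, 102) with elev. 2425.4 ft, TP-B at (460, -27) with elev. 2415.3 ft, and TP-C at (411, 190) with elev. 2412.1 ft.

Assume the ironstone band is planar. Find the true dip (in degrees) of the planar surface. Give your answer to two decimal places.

Let the plane be z = a·easting + b·northing + c.
TP-B−TP-A: −83a − 129b = −10.1;  TP-C−TP-A: −132a + 88b = −13.3.
Solving gives a = 0.10704, b = 0.00942.
Gradient magnitude |∇z| = √(a² + b²) = √(0.01146 + 0.00009) = 0.10745.
True dip = arctan(0.10745) = 6.13°, dipping toward W (azimuth ≈ 265°).

6.13°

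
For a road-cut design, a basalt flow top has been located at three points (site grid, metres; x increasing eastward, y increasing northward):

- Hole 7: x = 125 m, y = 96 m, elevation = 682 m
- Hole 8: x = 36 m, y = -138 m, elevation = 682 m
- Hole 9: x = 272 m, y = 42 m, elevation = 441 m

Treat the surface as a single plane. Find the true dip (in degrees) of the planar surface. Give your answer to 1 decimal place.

57.0°

Let the plane be z = a·x + b·y + c.
Hole 8−Hole 7: −89a − 234b = 0;  Hole 9−Hole 7: 147a − 54b = −241.
Solving gives a = −1.43848, b = 0.54711.
Gradient magnitude |∇z| = √(a² + b²) = √(2.06921 + 0.29933) = 1.53901.
True dip = arctan(1.53901) = 57.0°, dipping toward ESE (azimuth ≈ 111°).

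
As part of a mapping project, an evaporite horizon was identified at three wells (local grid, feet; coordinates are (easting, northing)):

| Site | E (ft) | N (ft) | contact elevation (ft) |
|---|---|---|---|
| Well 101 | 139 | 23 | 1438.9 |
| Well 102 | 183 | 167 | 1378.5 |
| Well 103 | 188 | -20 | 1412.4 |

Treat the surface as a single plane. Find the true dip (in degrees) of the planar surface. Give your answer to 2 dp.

Two edge vectors: Well 101→Well 102 = (44, 144, -60.4), Well 101→Well 103 = (49, -43, -26.5).
Normal n = (Well 101→Well 102) × (Well 101→Well 103) = (-6413.2, -1793.6, -8948).
So ∂z/∂E = −n_x/n_z = −0.71672 and ∂z/∂N = −n_y/n_z = −0.20045.
Gradient magnitude |∇z| = √(a² + b²) = √(0.51369 + 0.04018) = 0.74422.
True dip = arctan(0.74422) = 36.66°, dipping toward ENE (azimuth ≈ 074°).

36.66°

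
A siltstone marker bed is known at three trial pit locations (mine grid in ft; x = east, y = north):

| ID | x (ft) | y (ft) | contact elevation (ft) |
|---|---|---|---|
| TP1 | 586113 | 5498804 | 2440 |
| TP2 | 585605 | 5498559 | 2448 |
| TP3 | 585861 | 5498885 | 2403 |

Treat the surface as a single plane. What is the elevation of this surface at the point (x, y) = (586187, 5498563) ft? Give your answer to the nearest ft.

2495 ft

Two edge vectors: TP1→TP2 = (-508, -245, 8), TP1→TP3 = (-252, 81, -37).
Normal n = (TP1→TP2) × (TP1→TP3) = (8417, -20812, -102888).
So ∂z/∂x = −n_x/n_z = 0.08180740 and ∂z/∂y = −n_y/n_z = −0.20227821.
Intercept c from TP1: 2440 − 47948.38 + 1112288.21 = 1066779.82.
At (586187, 5498563): z = 47954.4 − 1112239.5 + 1066779.82 = 2494.8 ft.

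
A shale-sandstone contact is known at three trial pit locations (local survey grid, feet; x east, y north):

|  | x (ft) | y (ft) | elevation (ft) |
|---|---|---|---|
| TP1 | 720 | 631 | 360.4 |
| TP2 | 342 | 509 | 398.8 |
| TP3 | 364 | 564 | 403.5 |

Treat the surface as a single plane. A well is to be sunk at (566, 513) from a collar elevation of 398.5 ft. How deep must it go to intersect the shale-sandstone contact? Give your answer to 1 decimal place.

Let the plane be z = a·x + b·y + c.
TP2−TP1: −378a − 122b = 38.4;  TP3−TP1: −356a − 67b = 43.1.
Solving gives a = −0.14832, b = 0.14478.
Then c = 360.4 − a·720 − b·631 = 375.83.
At (566, 513): z_contact = −83.95 + 74.27 + 375.83 = 366.16 ft.
Depth below ground = 398.5 − 366.16 = 32.3 ft.

32.3 ft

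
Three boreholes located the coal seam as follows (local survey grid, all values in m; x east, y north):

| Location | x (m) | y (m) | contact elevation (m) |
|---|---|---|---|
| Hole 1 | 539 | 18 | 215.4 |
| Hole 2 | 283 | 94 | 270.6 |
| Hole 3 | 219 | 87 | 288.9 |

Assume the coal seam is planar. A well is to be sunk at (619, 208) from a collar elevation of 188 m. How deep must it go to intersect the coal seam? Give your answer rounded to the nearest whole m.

27 m

Let the plane be z = a·x + b·y + c.
Hole 2−Hole 1: −256a + 76b = 55.2;  Hole 3−Hole 1: −320a + 69b = 73.5.
Solving gives a = −0.26701, b = −0.17308.
Then c = 215.4 − a·539 − b·18 = 362.43.
At (619, 208): z_contact = −165.3 − 36.0 + 362.43 = 161.2 m.
Depth below ground = 188 − 161.2 = 27 m.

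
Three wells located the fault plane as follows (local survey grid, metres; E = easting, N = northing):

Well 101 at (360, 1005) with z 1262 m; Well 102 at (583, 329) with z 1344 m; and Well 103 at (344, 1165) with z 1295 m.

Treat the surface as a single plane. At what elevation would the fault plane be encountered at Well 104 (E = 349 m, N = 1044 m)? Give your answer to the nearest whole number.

Let the plane be z = a·E + b·N + c.
Well 102−Well 101: 223a − 676b = 82;  Well 103−Well 101: −16a + 160b = 33.
Solving gives a = 1.42487, b = 0.34874.
Then c = 1262 − a·360 − b·1005 = 398.57.
At (349, 1044): z = 497.3 + 364.1 + 398.57 = 1259.9 m.

1260 m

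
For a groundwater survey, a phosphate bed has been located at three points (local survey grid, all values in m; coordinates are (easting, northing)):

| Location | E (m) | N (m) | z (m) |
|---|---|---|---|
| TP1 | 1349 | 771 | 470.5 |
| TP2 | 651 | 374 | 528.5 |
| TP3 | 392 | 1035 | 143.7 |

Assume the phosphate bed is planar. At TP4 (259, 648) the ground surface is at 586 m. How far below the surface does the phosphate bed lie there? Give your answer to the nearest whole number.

275 m

Let the plane be z = a·E + b·N + c.
TP2−TP1: −698a − 397b = 58;  TP3−TP1: −957a + 264b = −326.8.
Solving gives a = 0.20281, b = −0.50268.
Then c = 470.5 − a·1349 − b·771 = 584.47.
At (259, 648): z_contact = 52.5 − 325.7 + 584.47 = 311.3 m.
Depth below ground = 586 − 311.3 = 275 m.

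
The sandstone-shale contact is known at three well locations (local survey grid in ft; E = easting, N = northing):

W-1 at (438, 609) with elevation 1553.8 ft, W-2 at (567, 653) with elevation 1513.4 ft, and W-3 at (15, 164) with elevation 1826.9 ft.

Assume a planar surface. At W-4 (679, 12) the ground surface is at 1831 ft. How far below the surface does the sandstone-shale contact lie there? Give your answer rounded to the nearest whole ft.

Two edge vectors: W-1→W-2 = (129, 44, -40.4), W-1→W-3 = (-423, -445, 273.1).
Normal n = (W-1→W-2) × (W-1→W-3) = (-5961.6, -18140.7, -38793).
So ∂z/∂E = −n_x/n_z = −0.15368 and ∂z/∂N = −n_y/n_z = −0.46763.
Intercept c from W-1: 1553.8 + 67.31 + 284.79 = 1905.90.
At (679, 12): z_contact = −104.3 − 5.6 + 1905.90 = 1795.9 ft.
Depth below ground = 1831 − 1795.9 = 35 ft.

35 ft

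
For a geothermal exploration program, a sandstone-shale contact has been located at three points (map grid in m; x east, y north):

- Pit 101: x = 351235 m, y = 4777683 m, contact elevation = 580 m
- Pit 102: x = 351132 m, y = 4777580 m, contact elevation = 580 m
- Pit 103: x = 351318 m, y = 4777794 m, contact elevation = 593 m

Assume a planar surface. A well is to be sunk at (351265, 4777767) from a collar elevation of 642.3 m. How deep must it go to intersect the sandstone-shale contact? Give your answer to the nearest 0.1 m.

Let the plane be z = a·x + b·y + c.
Pit 102−Pit 101: −103a − 103b = 0;  Pit 103−Pit 101: 83a + 111b = 13.
Solving gives a = −0.464285714, b = 0.464285714.
Then c = 580 − a·351235 − b·4777683 = −2054556.57.
At (351265, 4777767): z_contact = −163087.32 + 2218248.96 − 2054556.57 = 605.07 m.
Depth below ground = 642.3 − 605.07 = 37.2 m.

37.2 m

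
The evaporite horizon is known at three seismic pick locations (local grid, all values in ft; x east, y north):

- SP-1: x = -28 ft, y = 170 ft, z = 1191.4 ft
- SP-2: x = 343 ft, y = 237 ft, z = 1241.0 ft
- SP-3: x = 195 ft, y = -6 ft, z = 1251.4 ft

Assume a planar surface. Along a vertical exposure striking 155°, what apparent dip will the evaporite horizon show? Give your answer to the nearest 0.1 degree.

11.0°

Let the plane be z = a·x + b·y + c.
SP-2−SP-1: 371a + 67b = 49.6;  SP-3−SP-1: 223a − 176b = 60.
Solving gives a = 0.15890, b = −0.13958.
Unit vector along 155° is (sin 155°, cos 155°) = (0.4226, -0.9063).
Slope in that direction = a·(0.4226) + b·(-0.9063) = 0.19365.
Apparent dip = arctan|0.19365| = 11.0° (true dip is 11.9°, so apparent ≤ true as expected).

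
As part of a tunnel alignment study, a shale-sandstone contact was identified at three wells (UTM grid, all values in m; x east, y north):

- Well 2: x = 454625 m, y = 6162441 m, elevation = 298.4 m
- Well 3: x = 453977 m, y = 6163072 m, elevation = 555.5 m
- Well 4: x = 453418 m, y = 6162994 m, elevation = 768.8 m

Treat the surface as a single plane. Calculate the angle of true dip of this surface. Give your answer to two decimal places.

20.99°

Two edge vectors: Well 2→Well 3 = (-648, 631, 257.1), Well 2→Well 4 = (-1207, 553, 470.4).
Normal n = (Well 2→Well 3) × (Well 2→Well 4) = (154646.1, -5500.5, 403273).
So ∂z/∂x = −n_x/n_z = −0.38348 and ∂z/∂y = −n_y/n_z = 0.01364.
Gradient magnitude |∇z| = √(a² + b²) = √(0.14705 + 0.00019) = 0.38372.
True dip = arctan(0.38372) = 20.99°, dipping toward E (azimuth ≈ 092°).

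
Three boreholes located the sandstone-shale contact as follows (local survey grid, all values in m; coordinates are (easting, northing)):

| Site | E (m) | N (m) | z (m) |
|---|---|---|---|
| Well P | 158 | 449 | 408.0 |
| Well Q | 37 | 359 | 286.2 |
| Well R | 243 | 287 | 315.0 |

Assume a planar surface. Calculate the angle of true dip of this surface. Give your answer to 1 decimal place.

Two edge vectors: Well P→Well Q = (-121, -90, -121.8), Well P→Well R = (85, -162, -93).
Normal n = (Well P→Well Q) × (Well P→Well R) = (-11361.6, -21606, 27252).
So ∂z/∂E = −n_x/n_z = 0.41691 and ∂z/∂N = −n_y/n_z = 0.79282.
Gradient magnitude |∇z| = √(a² + b²) = √(0.17381 + 0.62857) = 0.89576.
True dip = arctan(0.89576) = 41.9°, dipping toward SSW (azimuth ≈ 208°).

41.9°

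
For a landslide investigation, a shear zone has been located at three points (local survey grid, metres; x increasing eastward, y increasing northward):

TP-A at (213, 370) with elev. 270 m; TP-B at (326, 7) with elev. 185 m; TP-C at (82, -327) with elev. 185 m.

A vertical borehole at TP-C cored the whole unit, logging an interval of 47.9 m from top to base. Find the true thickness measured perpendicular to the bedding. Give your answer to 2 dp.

Let the plane be z = a·x + b·y + c.
TP-B−TP-A: 113a − 363b = −85;  TP-C−TP-A: −131a − 697b = −85.
Solving gives a = −0.22476, b = 0.16419.
|∇z| = √(a²+b²) = 0.27834, so dip δ = arctan(0.27834) = 15.55°.
True thickness = vertical thickness × cos δ = 47.9 × cos 15.55° = 46.15 m.

46.15 m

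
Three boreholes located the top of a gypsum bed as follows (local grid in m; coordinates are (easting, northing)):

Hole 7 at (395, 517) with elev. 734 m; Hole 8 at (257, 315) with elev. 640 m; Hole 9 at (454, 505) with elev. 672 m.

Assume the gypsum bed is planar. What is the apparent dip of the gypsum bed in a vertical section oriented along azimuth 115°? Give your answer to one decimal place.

50.2°

Let the plane be z = a·E + b·N + c.
Hole 8−Hole 7: −138a − 202b = −94;  Hole 9−Hole 7: 59a − 12b = −62.
Solving gives a = −0.83955, b = 1.03890.
Unit vector along 115° is (sin 115°, cos 115°) = (0.9063, -0.4226).
Slope in that direction = a·(0.9063) + b·(-0.4226) = −1.19994.
Apparent dip = arctan|1.19994| = 50.2° (true dip is 53.2°, so apparent ≤ true as expected).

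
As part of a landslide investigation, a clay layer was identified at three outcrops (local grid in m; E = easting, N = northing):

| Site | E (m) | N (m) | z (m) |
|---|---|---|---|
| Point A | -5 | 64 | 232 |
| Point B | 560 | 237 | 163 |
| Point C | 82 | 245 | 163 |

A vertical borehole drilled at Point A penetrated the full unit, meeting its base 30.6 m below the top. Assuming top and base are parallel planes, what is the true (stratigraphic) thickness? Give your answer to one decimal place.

28.6 m

Two edge vectors: Point A→Point B = (565, 173, -69), Point A→Point C = (87, 181, -69).
Normal n = (Point A→Point B) × (Point A→Point C) = (552, 32982, 87214).
So ∂z/∂E = −n_x/n_z = −0.00633 and ∂z/∂N = −n_y/n_z = −0.37817.
|∇z| = √(a²+b²) = 0.37823, so dip δ = arctan(0.37823) = 20.72°.
True thickness = vertical thickness × cos δ = 30.6 × cos 20.72° = 28.6 m.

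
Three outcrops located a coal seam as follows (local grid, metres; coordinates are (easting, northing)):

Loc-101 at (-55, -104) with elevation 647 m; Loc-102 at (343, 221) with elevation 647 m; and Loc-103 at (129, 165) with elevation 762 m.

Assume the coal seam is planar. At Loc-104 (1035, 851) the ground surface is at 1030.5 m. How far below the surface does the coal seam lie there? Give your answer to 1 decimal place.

Let the plane be z = a·E + b·N + c.
Loc-102−Loc-101: 398a + 325b = 0;  Loc-103−Loc-101: 184a + 269b = 115.
Solving gives a = −0.790804, b = 0.968431.
Then c = 647 − a·-55 − b·-104 = 704.22.
At (1035, 851): z_contact = −818.48 + 824.14 + 704.22 = 709.88 m.
Depth below ground = 1030.5 − 709.88 = 320.6 m.

320.6 m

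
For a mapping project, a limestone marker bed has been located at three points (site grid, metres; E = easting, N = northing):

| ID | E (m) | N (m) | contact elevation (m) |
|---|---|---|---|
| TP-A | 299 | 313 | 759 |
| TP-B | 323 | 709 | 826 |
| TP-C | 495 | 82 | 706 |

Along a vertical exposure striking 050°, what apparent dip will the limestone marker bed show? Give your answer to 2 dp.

3.47°

Two edge vectors: TP-A→TP-B = (24, 396, 67), TP-A→TP-C = (196, -231, -53).
Normal n = (TP-A→TP-B) × (TP-A→TP-C) = (-5511, 14404, -83160).
So ∂z/∂E = −n_x/n_z = −0.06627 and ∂z/∂N = −n_y/n_z = 0.17321.
Unit vector along 050° is (sin 50°, cos 50°) = (0.7660, 0.6428).
Slope in that direction = a·(0.7660) + b·(0.6428) = 0.06057.
Apparent dip = arctan|0.06057| = 3.47° (true dip is 10.5°, so apparent ≤ true as expected).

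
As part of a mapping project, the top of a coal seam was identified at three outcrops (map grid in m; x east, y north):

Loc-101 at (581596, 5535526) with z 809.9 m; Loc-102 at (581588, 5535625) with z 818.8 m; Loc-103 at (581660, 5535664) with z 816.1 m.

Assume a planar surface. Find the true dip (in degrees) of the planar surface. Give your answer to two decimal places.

6.69°

Let the plane be z = a·x + b·y + c.
Loc-102−Loc-101: −8a + 99b = 8.9;  Loc-103−Loc-101: 64a + 138b = 6.2.
Solving gives a = −0.08258, b = 0.08323.
Gradient magnitude |∇z| = √(a² + b²) = √(0.00682 + 0.00693) = 0.11724.
True dip = arctan(0.11724) = 6.69°, dipping toward SE (azimuth ≈ 135°).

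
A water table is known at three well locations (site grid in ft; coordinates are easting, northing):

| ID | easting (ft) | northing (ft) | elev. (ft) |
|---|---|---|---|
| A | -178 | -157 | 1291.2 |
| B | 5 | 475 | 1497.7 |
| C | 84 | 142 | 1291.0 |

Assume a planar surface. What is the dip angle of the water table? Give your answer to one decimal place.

Let the plane be z = a·easting + b·northing + c.
B−A: 183a + 632b = 206.5;  C−A: 262a + 299b = −0.2.
Solving gives a = −0.55806, b = 0.48833.
Gradient magnitude |∇z| = √(a² + b²) = √(0.31143 + 0.23847) = 0.74155.
True dip = arctan(0.74155) = 36.6°, dipping toward SE (azimuth ≈ 131°).

36.6°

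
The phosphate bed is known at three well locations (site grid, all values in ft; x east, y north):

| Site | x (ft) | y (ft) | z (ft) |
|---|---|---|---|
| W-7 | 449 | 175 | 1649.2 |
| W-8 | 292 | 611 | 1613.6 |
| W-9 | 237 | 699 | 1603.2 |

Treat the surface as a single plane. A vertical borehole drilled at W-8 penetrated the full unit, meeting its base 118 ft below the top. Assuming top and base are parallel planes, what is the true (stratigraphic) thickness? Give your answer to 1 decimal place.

Two edge vectors: W-7→W-8 = (-157, 436, -35.6), W-7→W-9 = (-212, 524, -46).
Normal n = (W-7→W-8) × (W-7→W-9) = (-1401.6, 325.2, 10164).
So ∂z/∂x = −n_x/n_z = 0.13790 and ∂z/∂y = −n_y/n_z = −0.03200.
|∇z| = √(a²+b²) = 0.14156, so dip δ = arctan(0.14156) = 8.06°.
True thickness = vertical thickness × cos δ = 118 × cos 8.06° = 116.8 ft.

116.8 ft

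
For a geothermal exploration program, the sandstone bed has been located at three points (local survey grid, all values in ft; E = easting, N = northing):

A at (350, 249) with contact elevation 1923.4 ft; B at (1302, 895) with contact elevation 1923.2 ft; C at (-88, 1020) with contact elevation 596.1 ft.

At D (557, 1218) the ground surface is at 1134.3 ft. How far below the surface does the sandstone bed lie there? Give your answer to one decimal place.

Two edge vectors: A→B = (952, 646, -0.2), A→C = (-438, 771, -1327.3).
Normal n = (A→B) × (A→C) = (-857281.6, 1263677.2, 1016940).
So ∂z/∂E = −n_x/n_z = 0.843001 and ∂z/∂N = −n_y/n_z = −1.242627.
Intercept c from A: 1923.4 − 295.05 + 309.41 = 1937.76.
At (557, 1218): z_contact = 469.55 − 1513.52 + 1937.76 = 893.80 ft.
Depth below ground = 1134.3 − 893.80 = 240.5 ft.

240.5 ft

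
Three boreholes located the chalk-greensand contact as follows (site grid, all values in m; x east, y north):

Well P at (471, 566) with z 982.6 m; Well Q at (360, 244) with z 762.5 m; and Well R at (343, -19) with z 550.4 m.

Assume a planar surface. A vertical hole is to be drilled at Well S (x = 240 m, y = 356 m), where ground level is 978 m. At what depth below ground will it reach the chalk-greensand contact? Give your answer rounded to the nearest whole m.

Two edge vectors: Well P→Well Q = (-111, -322, -220.1), Well P→Well R = (-128, -585, -432.2).
Normal n = (Well P→Well Q) × (Well P→Well R) = (10409.9, -19801.4, 23719).
So ∂z/∂x = −n_x/n_z = −0.43888 and ∂z/∂y = −n_y/n_z = 0.83483.
Intercept c from Well P: 982.6 + 206.71 − 472.52 = 716.80.
At (240, 356): z_contact = −105.3 + 297.2 + 716.80 = 908.7 m.
Depth below ground = 978 − 908.7 = 69 m.

69 m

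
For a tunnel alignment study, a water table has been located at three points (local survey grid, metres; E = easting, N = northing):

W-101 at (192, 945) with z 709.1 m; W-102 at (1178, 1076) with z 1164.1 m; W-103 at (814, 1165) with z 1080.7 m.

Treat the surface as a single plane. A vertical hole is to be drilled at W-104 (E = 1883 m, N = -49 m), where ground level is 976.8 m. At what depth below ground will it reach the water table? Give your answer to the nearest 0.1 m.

Let the plane be z = a·E + b·N + c.
W-102−W-101: 986a + 131b = 455;  W-103−W-101: 622a + 220b = 371.6.
Solving gives a = 0.379660, b = 0.615688.
Then c = 709.1 − a·192 − b·945 = 54.38.
At (1883, -49): z_contact = 714.90 − 30.17 + 54.38 = 739.11 m.
Depth below ground = 976.8 − 739.11 = 237.7 m.

237.7 m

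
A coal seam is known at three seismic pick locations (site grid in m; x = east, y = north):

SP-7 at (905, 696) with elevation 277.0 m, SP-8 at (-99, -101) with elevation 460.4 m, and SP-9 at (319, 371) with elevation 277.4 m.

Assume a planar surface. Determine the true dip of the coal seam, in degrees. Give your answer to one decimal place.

Two edge vectors: SP-7→SP-8 = (-1004, -797, 183.4), SP-7→SP-9 = (-586, -325, 0.4).
Normal n = (SP-7→SP-8) × (SP-7→SP-9) = (59286.2, -107070.8, -140742).
So ∂z/∂x = −n_x/n_z = 0.42124 and ∂z/∂y = −n_y/n_z = −0.76076.
Gradient magnitude |∇z| = √(a² + b²) = √(0.17744 + 0.57875) = 0.86960.
True dip = arctan(0.86960) = 41.0°, dipping toward NNW (azimuth ≈ 331°).

41.0°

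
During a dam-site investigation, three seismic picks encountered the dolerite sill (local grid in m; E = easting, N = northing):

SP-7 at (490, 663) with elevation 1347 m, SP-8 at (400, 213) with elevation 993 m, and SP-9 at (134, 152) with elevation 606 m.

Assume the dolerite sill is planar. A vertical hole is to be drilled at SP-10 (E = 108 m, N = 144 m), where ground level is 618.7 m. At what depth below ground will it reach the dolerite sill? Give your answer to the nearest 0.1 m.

Let the plane be z = a·E + b·N + c.
SP-8−SP-7: −90a − 450b = −354;  SP-9−SP-7: −356a − 511b = −741.
Solving gives a = 1.33575, b = 0.51952.
Then c = 1347 − a·490 − b·663 = 348.04.
At (108, 144): z_contact = 144.26 + 74.81 + 348.04 = 567.11 m.
Depth below ground = 618.7 − 567.11 = 51.6 m.

51.6 m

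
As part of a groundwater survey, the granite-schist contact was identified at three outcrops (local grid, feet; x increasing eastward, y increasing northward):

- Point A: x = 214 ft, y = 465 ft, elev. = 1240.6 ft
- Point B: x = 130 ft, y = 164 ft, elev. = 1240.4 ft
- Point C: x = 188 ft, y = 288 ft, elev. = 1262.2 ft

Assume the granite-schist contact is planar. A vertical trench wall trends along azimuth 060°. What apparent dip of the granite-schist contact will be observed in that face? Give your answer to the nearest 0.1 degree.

34.0°

Let the plane be z = a·x + b·y + c.
Point B−Point A: −84a − 301b = −0.2;  Point C−Point A: −26a − 177b = 21.6.
Solving gives a = 0.92829, b = −0.25839.
Unit vector along 060° is (sin 60°, cos 60°) = (0.8660, 0.5000).
Slope in that direction = a·(0.8660) + b·(0.5000) = 0.67472.
Apparent dip = arctan|0.67472| = 34.0° (true dip is 43.9°, so apparent ≤ true as expected).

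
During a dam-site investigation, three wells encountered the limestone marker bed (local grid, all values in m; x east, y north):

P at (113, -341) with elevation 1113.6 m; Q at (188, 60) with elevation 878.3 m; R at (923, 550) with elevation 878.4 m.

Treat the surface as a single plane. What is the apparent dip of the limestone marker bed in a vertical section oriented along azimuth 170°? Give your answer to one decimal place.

36.4°

Let the plane be z = a·x + b·y + c.
Q−P: 75a + 401b = −235.3;  R−P: 810a + 891b = −235.2.
Solving gives a = 0.44707, b = −0.67040.
Unit vector along 170° is (sin 170°, cos 170°) = (0.1736, -0.9848).
Slope in that direction = a·(0.1736) + b·(-0.9848) = 0.73785.
Apparent dip = arctan|0.73785| = 36.4° (true dip is 38.9°, so apparent ≤ true as expected).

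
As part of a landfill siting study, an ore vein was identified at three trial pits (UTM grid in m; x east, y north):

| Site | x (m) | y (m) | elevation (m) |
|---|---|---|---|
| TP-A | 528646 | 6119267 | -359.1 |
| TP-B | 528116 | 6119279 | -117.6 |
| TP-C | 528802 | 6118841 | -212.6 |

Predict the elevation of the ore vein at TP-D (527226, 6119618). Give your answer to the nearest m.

124 m

Two edge vectors: TP-A→TP-B = (-530, 12, 241.5), TP-A→TP-C = (156, -426, 146.5).
Normal n = (TP-A→TP-B) × (TP-A→TP-C) = (104637, 115319, 223908).
So ∂z/∂x = −n_x/n_z = −0.46732140 and ∂z/∂y = −n_y/n_z = −0.51502849.
Intercept c from TP-A: -359.1 + 247047.59 + 3151596.87 = 3398285.36.
At (527226, 6119618): z = −246384.0 − 3151777.6 + 3398285.36 = 123.7 m.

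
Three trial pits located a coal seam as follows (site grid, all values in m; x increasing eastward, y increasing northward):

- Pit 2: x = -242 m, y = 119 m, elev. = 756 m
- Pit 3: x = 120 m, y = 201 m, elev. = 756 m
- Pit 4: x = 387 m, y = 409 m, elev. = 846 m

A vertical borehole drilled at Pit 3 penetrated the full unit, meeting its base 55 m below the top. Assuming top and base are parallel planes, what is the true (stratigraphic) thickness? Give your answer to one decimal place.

46.6 m

Two edge vectors: Pit 2→Pit 3 = (362, 82, 0), Pit 2→Pit 4 = (629, 290, 90).
Normal n = (Pit 2→Pit 3) × (Pit 2→Pit 4) = (7380, -32580, 53402).
So ∂z/∂x = −n_x/n_z = −0.13820 and ∂z/∂y = −n_y/n_z = 0.61009.
|∇z| = √(a²+b²) = 0.62555, so dip δ = arctan(0.62555) = 32.03°.
True thickness = vertical thickness × cos δ = 55 × cos 32.03° = 46.6 m.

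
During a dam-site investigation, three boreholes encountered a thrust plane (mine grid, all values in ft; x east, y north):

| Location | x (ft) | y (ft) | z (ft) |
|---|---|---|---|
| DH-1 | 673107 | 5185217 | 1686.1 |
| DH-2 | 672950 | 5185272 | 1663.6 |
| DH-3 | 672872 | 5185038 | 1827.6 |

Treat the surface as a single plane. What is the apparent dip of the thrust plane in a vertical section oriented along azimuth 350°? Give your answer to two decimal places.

32.79°

Let the plane be z = a·x + b·y + c.
DH-2−DH-1: −157a + 55b = −22.5;  DH-3−DH-1: −235a − 179b = 141.5.
Solving gives a = −0.09152, b = −0.67035.
Unit vector along 350° is (sin 350°, cos 350°) = (-0.1736, 0.9848).
Slope in that direction = a·(-0.1736) + b·(0.9848) = −0.64427.
Apparent dip = arctan|0.64427| = 32.79° (true dip is 34.1°, so apparent ≤ true as expected).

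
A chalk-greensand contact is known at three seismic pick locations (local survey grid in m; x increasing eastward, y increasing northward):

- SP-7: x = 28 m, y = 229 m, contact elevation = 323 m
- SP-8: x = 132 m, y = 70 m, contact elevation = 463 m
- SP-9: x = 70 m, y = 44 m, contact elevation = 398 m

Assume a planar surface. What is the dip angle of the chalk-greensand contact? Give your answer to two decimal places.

Let the plane be z = a·x + b·y + c.
SP-8−SP-7: 104a − 159b = 140;  SP-9−SP-7: 42a − 185b = 75.
Solving gives a = 1.11248, b = −0.15284.
Gradient magnitude |∇z| = √(a² + b²) = √(1.23762 + 0.02336) = 1.12293.
True dip = arctan(1.12293) = 48.31°, dipping toward W (azimuth ≈ 278°).

48.31°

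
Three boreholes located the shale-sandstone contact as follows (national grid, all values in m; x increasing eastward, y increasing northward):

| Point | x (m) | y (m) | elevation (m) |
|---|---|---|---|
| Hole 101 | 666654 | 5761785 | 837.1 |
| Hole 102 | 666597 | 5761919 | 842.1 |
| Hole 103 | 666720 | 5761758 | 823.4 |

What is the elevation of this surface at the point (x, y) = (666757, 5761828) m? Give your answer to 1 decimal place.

Let the plane be z = a·x + b·y + c.
Hole 102−Hole 101: −57a + 134b = 5;  Hole 103−Hole 101: 66a − 27b = −13.7.
Solving gives a = −0.232826831, b = −0.061724846.
Then c = 837.1 − a·666654 − b·5761785 = 511697.33.
At (666757, 5761828): z = −155238.9 − 355647.9 + 511697.33 = 810.5 m.

810.5 m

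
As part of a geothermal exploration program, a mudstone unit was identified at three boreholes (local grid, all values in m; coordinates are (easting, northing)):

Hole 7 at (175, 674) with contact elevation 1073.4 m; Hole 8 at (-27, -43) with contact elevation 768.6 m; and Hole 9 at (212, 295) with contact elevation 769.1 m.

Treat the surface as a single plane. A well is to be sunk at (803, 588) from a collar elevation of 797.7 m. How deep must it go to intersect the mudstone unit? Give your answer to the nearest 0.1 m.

Let the plane be z = a·E + b·N + c.
Hole 8−Hole 7: −202a − 717b = −304.8;  Hole 9−Hole 7: 37a − 379b = −304.3.
Solving gives a = −0.99590, b = 0.70568.
Then c = 1073.4 − a·175 − b·674 = 772.05.
At (803, 588): z_contact = −799.70 + 414.94 + 772.05 = 387.29 m.
Depth below ground = 797.7 − 387.29 = 410.4 m.

410.4 m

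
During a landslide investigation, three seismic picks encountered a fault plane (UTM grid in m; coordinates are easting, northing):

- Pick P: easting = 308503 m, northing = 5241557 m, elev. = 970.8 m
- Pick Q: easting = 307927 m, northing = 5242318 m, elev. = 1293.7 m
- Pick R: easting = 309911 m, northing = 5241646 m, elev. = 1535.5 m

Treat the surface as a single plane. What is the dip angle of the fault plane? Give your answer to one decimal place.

38.0°

Let the plane be z = a·easting + b·northing + c.
Pick Q−Pick P: −576a + 761b = 322.9;  Pick R−Pick P: 1408a + 89b = 564.7.
Solving gives a = 0.35716, b = 0.69464.
Gradient magnitude |∇z| = √(a² + b²) = √(0.12756 + 0.48253) = 0.78108.
True dip = arctan(0.78108) = 38.0°, dipping toward SSW (azimuth ≈ 207°).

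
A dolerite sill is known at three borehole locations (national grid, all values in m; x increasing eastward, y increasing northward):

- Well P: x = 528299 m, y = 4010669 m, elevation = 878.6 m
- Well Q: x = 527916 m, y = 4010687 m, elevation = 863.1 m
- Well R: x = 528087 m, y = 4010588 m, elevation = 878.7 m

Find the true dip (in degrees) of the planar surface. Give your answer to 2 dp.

5.82°

Let the plane be z = a·x + b·y + c.
Well Q−Well P: −383a + 18b = −15.5;  Well R−Well P: −212a − 81b = 0.1.
Solving gives a = 0.03599, b = −0.09542.
Gradient magnitude |∇z| = √(a² + b²) = √(0.00129 + 0.00910) = 0.10198.
True dip = arctan(0.10198) = 5.82°, dipping toward NNW (azimuth ≈ 339°).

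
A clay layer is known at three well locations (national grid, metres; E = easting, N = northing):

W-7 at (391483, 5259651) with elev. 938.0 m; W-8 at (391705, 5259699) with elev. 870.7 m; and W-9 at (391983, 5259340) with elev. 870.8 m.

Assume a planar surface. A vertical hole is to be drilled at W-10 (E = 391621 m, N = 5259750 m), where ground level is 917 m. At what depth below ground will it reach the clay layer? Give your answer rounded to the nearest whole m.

35 m

Let the plane be z = a·E + b·N + c.
W-8−W-7: 222a + 48b = −67.3;  W-9−W-7: 500a − 311b = −67.2.
Solving gives a = −0.25962361, b = −0.20132413.
Then c = 938 − a·391483 − b·5259651 = 1161470.91.
At (391621, 5259750): z_contact = −101674.1 − 1058914.6 + 1161470.91 = 882.2 m.
Depth below ground = 917 − 882.2 = 35 m.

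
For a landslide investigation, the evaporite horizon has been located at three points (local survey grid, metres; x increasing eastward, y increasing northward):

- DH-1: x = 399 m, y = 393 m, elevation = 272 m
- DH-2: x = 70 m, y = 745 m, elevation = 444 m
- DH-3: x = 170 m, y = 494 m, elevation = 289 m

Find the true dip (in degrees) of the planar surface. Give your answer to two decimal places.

36.97°

Two edge vectors: DH-1→DH-2 = (-329, 352, 172), DH-1→DH-3 = (-229, 101, 17).
Normal n = (DH-1→DH-2) × (DH-1→DH-3) = (-11388, -33795, 47379).
So ∂z/∂x = −n_x/n_z = 0.24036 and ∂z/∂y = −n_y/n_z = 0.71329.
Gradient magnitude |∇z| = √(a² + b²) = √(0.05777 + 0.50878) = 0.75270.
True dip = arctan(0.75270) = 36.97°, dipping toward SSW (azimuth ≈ 199°).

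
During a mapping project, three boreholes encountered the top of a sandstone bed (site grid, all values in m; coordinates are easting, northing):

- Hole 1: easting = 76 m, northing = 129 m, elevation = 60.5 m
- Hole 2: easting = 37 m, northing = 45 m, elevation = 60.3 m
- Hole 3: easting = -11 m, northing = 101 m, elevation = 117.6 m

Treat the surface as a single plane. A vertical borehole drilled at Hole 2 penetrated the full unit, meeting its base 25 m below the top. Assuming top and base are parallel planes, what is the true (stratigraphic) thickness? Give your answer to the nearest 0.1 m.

Let the plane be z = a·easting + b·northing + c.
Hole 2−Hole 1: −39a − 84b = −0.2;  Hole 3−Hole 1: −87a − 28b = 57.1.
Solving gives a = −0.77252, b = 0.36105.
|∇z| = √(a²+b²) = 0.85273, so dip δ = arctan(0.85273) = 40.46°.
True thickness = vertical thickness × cos δ = 25 × cos 40.46° = 19.0 m.

19.0 m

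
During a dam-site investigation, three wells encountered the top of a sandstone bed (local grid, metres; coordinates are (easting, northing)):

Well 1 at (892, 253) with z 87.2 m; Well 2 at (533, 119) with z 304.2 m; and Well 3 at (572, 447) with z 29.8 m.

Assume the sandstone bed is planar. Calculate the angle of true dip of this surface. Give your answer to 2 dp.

Let the plane be z = a·E + b·N + c.
Well 2−Well 1: −359a − 134b = 217;  Well 3−Well 1: −320a + 194b = −57.4.
Solving gives a = −0.30576, b = −0.80023.
Gradient magnitude |∇z| = √(a² + b²) = √(0.09349 + 0.64037) = 0.85666.
True dip = arctan(0.85666) = 40.59°, dipping toward NNE (azimuth ≈ 021°).

40.59°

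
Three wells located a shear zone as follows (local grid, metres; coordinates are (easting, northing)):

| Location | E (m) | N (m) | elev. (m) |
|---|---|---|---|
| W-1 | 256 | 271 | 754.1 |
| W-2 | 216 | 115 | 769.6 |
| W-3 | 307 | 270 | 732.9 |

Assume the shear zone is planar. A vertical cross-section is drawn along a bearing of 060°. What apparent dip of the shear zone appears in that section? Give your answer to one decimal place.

19.6°

Let the plane be z = a·E + b·N + c.
W-2−W-1: −40a − 156b = 15.5;  W-3−W-1: 51a − 1b = −21.2.
Solving gives a = −0.41555, b = 0.00719.
Unit vector along 060° is (sin 60°, cos 60°) = (0.8660, 0.5000).
Slope in that direction = a·(0.8660) + b·(0.5000) = −0.35628.
Apparent dip = arctan|0.35628| = 19.6° (true dip is 22.6°, so apparent ≤ true as expected).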